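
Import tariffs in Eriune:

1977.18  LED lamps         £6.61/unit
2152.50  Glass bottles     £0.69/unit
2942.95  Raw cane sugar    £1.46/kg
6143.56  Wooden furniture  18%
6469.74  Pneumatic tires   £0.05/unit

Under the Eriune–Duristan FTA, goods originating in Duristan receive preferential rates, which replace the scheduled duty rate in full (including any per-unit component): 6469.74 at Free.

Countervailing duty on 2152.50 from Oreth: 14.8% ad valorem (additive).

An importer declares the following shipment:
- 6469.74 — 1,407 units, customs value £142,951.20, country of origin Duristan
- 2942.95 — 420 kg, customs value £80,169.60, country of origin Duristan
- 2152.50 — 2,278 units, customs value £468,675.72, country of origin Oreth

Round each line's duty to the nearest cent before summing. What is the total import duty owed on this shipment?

Line 1 (6469.74, Duristan, 1,407 units, £142,951.20):
Base rate for 6469.74 is £0.05/unit.
Origin Duristan qualifies under the Eriune–Duristan agreement and 6469.74 is covered: preferential rate Free applies instead.
Duty = £142,951.20 × 0% = £0.00.
Line 2 (2942.95, Duristan, 420 kg, £80,169.60):
Base rate for 2942.95 is £1.46/kg.
Origin Duristan is the FTA partner but 2942.95 is not on the preference list; base rate stands.
Duty = 420 × £1.46 = £613.20.
Line 3 (2152.50, Oreth, 2,278 units, £468,675.72):
Base rate for 2152.50 is £0.69/unit.
Additional duty on 2152.50 from Oreth: +14.8% ad valorem. Applied ad valorem rate = 14.8%.
Duty = £468,675.72 × 14.8% + 2,278 × £0.69 = £70,935.83.
Total = £0.00 + £613.20 + £70,935.83 = £71,549.03.

£71,549.03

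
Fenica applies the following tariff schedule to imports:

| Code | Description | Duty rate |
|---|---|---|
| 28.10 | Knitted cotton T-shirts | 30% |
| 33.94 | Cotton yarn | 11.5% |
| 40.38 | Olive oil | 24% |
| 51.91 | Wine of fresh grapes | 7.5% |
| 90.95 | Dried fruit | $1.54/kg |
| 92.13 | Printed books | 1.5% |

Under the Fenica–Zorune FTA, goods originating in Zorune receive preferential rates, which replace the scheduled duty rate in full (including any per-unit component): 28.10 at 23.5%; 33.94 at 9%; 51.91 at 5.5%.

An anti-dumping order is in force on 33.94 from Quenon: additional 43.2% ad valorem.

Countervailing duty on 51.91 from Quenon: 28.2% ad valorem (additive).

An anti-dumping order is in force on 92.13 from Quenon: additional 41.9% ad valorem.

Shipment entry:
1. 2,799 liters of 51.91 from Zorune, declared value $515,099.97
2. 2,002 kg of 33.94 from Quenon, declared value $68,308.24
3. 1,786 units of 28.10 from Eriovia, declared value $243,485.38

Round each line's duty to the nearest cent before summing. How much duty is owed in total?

$138,740.72

Line 1 (51.91, Zorune, 2,799 liters, $515,099.97):
Base rate for 51.91 is 7.5%.
Origin Zorune qualifies under the Fenica–Zorune agreement and 51.91 is covered: preferential rate 5.5% applies instead.
The additional-duty order on 51.91 targets Quenon, not Zorune; it does not apply.
Duty = $515,099.97 × 5.5% = $28,330.50.
Line 2 (33.94, Quenon, 2,002 kg, $68,308.24):
Base rate for 33.94 is 11.5%.
33.94 has an FTA preferential rate, but origin Quenon is not Zorune; base rate stands.
Additional duty on 33.94 from Quenon: +43.2%. Applied ad valorem rate: 11.5% + 43.2% = 54.7%.
Duty = $68,308.24 × 54.7% = $37,364.61.
Line 3 (28.10, Eriovia, 1,786 units, $243,485.38):
Base rate for 28.10 is 30%.
28.10 has an FTA preferential rate, but origin Eriovia is not Zorune; base rate stands.
Duty = $243,485.38 × 30% = $73,045.61.
Total = $28,330.50 + $37,364.61 + $73,045.61 = $138,740.72.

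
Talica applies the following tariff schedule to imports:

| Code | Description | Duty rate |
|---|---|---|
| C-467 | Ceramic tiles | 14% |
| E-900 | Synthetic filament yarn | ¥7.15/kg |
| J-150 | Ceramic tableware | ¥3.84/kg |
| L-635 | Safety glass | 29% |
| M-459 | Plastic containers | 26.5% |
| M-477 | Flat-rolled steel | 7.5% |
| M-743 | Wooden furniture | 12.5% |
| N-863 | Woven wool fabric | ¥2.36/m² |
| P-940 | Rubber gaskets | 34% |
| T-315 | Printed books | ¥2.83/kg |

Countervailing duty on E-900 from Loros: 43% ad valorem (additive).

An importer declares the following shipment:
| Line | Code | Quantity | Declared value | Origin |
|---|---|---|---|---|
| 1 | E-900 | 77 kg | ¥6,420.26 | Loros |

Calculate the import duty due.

¥3,311.26

Line 1 (E-900, Loros, 77 kg, ¥6,420.26):
Base rate for E-900 is ¥7.15/kg.
Additional duty on E-900 from Loros: +43% ad valorem. Applied ad valorem rate = 43%.
Duty = ¥6,420.26 × 43% + 77 × ¥7.15 = ¥3,311.26.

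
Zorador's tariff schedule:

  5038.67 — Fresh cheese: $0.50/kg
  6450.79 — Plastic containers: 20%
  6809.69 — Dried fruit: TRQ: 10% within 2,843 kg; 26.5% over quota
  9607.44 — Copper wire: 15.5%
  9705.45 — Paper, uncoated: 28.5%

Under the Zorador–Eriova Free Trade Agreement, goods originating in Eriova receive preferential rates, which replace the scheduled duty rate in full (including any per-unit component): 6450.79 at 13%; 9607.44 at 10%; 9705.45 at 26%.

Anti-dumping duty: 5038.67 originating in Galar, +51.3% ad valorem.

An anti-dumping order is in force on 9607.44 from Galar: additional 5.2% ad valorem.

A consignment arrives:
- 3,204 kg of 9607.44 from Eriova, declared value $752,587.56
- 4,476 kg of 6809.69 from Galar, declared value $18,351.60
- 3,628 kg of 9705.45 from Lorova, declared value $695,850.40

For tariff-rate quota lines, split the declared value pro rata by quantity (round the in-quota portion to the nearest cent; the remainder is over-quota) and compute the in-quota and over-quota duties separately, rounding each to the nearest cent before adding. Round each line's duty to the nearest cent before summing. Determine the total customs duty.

$276,516.00

Line 1 (9607.44, Eriova, 3,204 kg, $752,587.56):
Base rate for 9607.44 is 15.5%.
Origin Eriova qualifies under the Zorador–Eriova agreement and 9607.44 is covered: preferential rate 10% applies instead.
The additional-duty order on 9607.44 targets Galar, not Eriova; it does not apply.
Duty = $752,587.56 × 10% = $75,258.76.
Line 2 (6809.69, Galar, 4,476 kg, $18,351.60):
Code 6809.69 is under a tariff-rate quota (threshold 2,843 kg). In-quota: 2,843 kg at 10%; over-quota: 1,633 kg at 26.5%.
Pro-rata value split: in-quota = $18,351.60 × 2,843/4,476 = $11,656.30; over-quota = $18,351.60 − $11,656.30 = $6,695.30.
In-quota duty = $11,656.30 × 10% = $1,165.63. Over-quota duty = $6,695.30 × 26.5% = $1,774.25.
Line duty = $1,165.63 + $1,774.25 = $2,939.88.
Line 3 (9705.45, Lorova, 3,628 kg, $695,850.40):
Base rate for 9705.45 is 28.5%.
9705.45 has an FTA preferential rate, but origin Lorova is not Eriova; base rate stands.
Duty = $695,850.40 × 28.5% = $198,317.36.
Total = $75,258.76 + $2,939.88 + $198,317.36 = $276,516.00.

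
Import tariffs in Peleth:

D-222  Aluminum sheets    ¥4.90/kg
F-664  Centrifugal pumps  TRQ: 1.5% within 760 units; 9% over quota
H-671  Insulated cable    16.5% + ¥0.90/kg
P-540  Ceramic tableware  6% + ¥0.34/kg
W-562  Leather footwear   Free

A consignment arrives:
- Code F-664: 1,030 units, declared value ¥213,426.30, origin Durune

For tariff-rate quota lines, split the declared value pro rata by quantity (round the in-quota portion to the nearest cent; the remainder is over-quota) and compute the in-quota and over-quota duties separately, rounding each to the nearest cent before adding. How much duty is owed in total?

Line 1 (F-664, Durune, 1,030 units, ¥213,426.30):
Code F-664 is under a tariff-rate quota (threshold 760 units). In-quota: 760 units at 1.5%; over-quota: 270 units at 9%.
Pro-rata value split: in-quota = ¥213,426.30 × 760/1,030 = ¥157,479.60; over-quota = ¥213,426.30 − ¥157,479.60 = ¥55,946.70.
In-quota duty = ¥157,479.60 × 1.5% = ¥2,362.19. Over-quota duty = ¥55,946.70 × 9% = ¥5,035.20.
Line duty = ¥2,362.19 + ¥5,035.20 = ¥7,397.39.

¥7,397.39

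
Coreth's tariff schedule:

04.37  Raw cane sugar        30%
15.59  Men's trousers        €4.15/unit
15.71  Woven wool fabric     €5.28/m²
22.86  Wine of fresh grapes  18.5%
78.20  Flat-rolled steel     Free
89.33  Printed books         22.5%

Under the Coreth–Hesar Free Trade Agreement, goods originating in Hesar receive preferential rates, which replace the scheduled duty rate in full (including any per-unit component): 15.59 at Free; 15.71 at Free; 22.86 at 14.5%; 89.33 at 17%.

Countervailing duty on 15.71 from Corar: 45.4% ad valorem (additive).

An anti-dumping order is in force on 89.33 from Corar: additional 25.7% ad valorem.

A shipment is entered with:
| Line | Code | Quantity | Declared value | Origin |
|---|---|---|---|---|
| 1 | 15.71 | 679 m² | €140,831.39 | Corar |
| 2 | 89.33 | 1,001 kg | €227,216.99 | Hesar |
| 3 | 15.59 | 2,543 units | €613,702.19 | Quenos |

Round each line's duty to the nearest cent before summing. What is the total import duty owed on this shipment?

€116,702.91

Line 1 (15.71, Corar, 679 m², €140,831.39):
Base rate for 15.71 is €5.28/m².
15.71 has an FTA preferential rate, but origin Corar is not Hesar; base rate stands.
Additional duty on 15.71 from Corar: +45.4% ad valorem. Applied ad valorem rate = 45.4%.
Duty = €140,831.39 × 45.4% + 679 × €5.28 = €67,522.57.
Line 2 (89.33, Hesar, 1,001 kg, €227,216.99):
Base rate for 89.33 is 22.5%.
Origin Hesar qualifies under the Coreth–Hesar agreement and 89.33 is covered: preferential rate 17% applies instead.
The additional-duty order on 89.33 targets Corar, not Hesar; it does not apply.
Duty = €227,216.99 × 17% = €38,626.89.
Line 3 (15.59, Quenos, 2,543 units, €613,702.19):
Base rate for 15.59 is €4.15/unit.
15.59 has an FTA preferential rate, but origin Quenos is not Hesar; base rate stands.
Duty = 2,543 × €4.15 = €10,553.45.
Total = €67,522.57 + €38,626.89 + €10,553.45 = €116,702.91.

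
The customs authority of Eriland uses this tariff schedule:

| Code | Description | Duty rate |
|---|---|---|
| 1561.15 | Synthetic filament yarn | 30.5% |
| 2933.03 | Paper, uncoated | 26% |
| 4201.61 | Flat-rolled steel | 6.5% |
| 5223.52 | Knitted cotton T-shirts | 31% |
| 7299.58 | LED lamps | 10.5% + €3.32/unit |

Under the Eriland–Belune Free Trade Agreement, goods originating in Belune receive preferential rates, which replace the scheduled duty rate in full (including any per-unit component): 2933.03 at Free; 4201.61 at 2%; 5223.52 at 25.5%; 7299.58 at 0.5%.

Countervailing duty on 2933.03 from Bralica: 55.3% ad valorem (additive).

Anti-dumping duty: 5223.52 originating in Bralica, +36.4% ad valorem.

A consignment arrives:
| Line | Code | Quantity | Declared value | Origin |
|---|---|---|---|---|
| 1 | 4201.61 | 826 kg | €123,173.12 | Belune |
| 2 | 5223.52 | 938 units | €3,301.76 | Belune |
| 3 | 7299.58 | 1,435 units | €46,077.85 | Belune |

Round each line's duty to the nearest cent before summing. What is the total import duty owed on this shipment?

Line 1 (4201.61, Belune, 826 kg, €123,173.12):
Base rate for 4201.61 is 6.5%.
Origin Belune qualifies under the Eriland–Belune agreement and 4201.61 is covered: preferential rate 2% applies instead.
Duty = €123,173.12 × 2% = €2,463.46.
Line 2 (5223.52, Belune, 938 units, €3,301.76):
Base rate for 5223.52 is 31%.
Origin Belune qualifies under the Eriland–Belune agreement and 5223.52 is covered: preferential rate 25.5% applies instead.
The additional-duty order on 5223.52 targets Bralica, not Belune; it does not apply.
Duty = €3,301.76 × 25.5% = €841.95.
Line 3 (7299.58, Belune, 1,435 units, €46,077.85):
Base rate for 7299.58 is 10.5% + €3.32/unit.
Origin Belune qualifies under the Eriland–Belune agreement and 7299.58 is covered: preferential rate 0.5% applies instead.
Duty = €46,077.85 × 0.5% = €230.39.
Total = €2,463.46 + €841.95 + €230.39 = €3,535.80.

€3,535.80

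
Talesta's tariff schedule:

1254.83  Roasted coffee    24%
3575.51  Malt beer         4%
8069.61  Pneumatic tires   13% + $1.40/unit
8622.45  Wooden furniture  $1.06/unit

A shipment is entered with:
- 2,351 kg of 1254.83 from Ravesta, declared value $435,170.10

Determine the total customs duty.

$104,440.82

Line 1 (1254.83, Ravesta, 2,351 kg, $435,170.10):
Base rate for 1254.83 is 24%.
Duty = $435,170.10 × 24% = $104,440.82.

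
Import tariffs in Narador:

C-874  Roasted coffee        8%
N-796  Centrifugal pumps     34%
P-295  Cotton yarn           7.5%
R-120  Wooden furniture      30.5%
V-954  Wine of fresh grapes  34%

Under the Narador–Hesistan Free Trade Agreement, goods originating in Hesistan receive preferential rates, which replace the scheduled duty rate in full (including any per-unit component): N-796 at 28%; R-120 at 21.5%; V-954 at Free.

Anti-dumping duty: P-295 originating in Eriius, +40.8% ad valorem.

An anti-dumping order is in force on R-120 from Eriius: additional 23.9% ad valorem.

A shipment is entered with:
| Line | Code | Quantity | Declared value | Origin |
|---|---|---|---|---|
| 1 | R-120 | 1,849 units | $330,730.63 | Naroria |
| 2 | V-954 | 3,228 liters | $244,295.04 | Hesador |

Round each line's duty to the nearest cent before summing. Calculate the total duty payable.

Line 1 (R-120, Naroria, 1,849 units, $330,730.63):
Base rate for R-120 is 30.5%.
R-120 has an FTA preferential rate, but origin Naroria is not Hesistan; base rate stands.
The additional-duty order on R-120 targets Eriius, not Naroria; it does not apply.
Duty = $330,730.63 × 30.5% = $100,872.84.
Line 2 (V-954, Hesador, 3,228 liters, $244,295.04):
Base rate for V-954 is 34%.
V-954 has an FTA preferential rate, but origin Hesador is not Hesistan; base rate stands.
Duty = $244,295.04 × 34% = $83,060.31.
Total = $100,872.84 + $83,060.31 = $183,933.15.

$183,933.15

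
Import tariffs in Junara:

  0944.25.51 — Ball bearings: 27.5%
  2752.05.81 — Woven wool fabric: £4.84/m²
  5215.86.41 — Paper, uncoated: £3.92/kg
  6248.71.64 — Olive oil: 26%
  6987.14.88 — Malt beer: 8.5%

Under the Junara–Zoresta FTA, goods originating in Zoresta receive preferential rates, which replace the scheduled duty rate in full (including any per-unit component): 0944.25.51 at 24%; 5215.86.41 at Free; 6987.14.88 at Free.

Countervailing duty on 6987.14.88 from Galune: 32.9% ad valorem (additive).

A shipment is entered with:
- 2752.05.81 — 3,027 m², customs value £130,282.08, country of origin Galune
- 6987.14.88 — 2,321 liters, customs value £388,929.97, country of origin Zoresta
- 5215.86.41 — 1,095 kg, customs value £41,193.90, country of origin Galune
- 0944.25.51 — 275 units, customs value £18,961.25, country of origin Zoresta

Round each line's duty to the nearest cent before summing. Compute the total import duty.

£23,493.78

Line 1 (2752.05.81, Galune, 3,027 m², £130,282.08):
Base rate for 2752.05.81 is £4.84/m².
Duty = 3,027 × £4.84 = £14,650.68.
Line 2 (6987.14.88, Zoresta, 2,321 liters, £388,929.97):
Base rate for 6987.14.88 is 8.5%.
Origin Zoresta qualifies under the Junara–Zoresta agreement and 6987.14.88 is covered: preferential rate Free applies instead.
The additional-duty order on 6987.14.88 targets Galune, not Zoresta; it does not apply.
Duty = £388,929.97 × 0% = £0.00.
Line 3 (5215.86.41, Galune, 1,095 kg, £41,193.90):
Base rate for 5215.86.41 is £3.92/kg.
5215.86.41 has an FTA preferential rate, but origin Galune is not Zoresta; base rate stands.
Duty = 1,095 × £3.92 = £4,292.40.
Line 4 (0944.25.51, Zoresta, 275 units, £18,961.25):
Base rate for 0944.25.51 is 27.5%.
Origin Zoresta qualifies under the Junara–Zoresta agreement and 0944.25.51 is covered: preferential rate 24% applies instead.
Duty = £18,961.25 × 24% = £4,550.70.
Total = £14,650.68 + £0.00 + £4,292.40 + £4,550.70 = £23,493.78.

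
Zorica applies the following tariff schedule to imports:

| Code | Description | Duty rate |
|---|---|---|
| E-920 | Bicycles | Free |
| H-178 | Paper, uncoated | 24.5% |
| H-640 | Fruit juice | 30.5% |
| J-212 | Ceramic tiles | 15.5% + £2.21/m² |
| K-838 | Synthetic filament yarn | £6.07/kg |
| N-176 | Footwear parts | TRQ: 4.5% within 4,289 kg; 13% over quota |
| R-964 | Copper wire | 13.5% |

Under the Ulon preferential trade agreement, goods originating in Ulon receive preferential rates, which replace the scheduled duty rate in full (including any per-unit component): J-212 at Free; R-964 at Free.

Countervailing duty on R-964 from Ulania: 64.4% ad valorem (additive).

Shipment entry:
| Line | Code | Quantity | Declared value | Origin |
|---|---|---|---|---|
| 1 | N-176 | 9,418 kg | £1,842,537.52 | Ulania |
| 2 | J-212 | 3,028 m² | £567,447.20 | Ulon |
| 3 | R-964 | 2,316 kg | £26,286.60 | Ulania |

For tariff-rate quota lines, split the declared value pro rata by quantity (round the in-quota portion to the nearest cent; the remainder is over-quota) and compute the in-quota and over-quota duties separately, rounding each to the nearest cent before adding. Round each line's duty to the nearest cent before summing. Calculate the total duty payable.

£188,683.64

Line 1 (N-176, Ulania, 9,418 kg, £1,842,537.52):
Code N-176 is under a tariff-rate quota (threshold 4,289 kg). In-quota: 4,289 kg at 4.5%; over-quota: 5,129 kg at 13%.
Pro-rata value split: in-quota = £1,842,537.52 × 4,289/9,418 = £839,099.96; over-quota = £1,842,537.52 − £839,099.96 = £1,003,437.56.
In-quota duty = £839,099.96 × 4.5% = £37,759.50. Over-quota duty = £1,003,437.56 × 13% = £130,446.88.
Line duty = £37,759.50 + £130,446.88 = £168,206.38.
Line 2 (J-212, Ulon, 3,028 m², £567,447.20):
Base rate for J-212 is 15.5% + £2.21/m².
Origin Ulon qualifies under the Zorica–Ulon agreement and J-212 is covered: preferential rate Free applies instead.
Duty = £567,447.20 × 0% = £0.00.
Line 3 (R-964, Ulania, 2,316 kg, £26,286.60):
Base rate for R-964 is 13.5%.
R-964 has an FTA preferential rate, but origin Ulania is not Ulon; base rate stands.
Additional duty on R-964 from Ulania: +64.4%. Applied ad valorem rate: 13.5% + 64.4% = 77.9%.
Duty = £26,286.60 × 77.9% = £20,477.26.
Total = £168,206.38 + £0.00 + £20,477.26 = £188,683.64.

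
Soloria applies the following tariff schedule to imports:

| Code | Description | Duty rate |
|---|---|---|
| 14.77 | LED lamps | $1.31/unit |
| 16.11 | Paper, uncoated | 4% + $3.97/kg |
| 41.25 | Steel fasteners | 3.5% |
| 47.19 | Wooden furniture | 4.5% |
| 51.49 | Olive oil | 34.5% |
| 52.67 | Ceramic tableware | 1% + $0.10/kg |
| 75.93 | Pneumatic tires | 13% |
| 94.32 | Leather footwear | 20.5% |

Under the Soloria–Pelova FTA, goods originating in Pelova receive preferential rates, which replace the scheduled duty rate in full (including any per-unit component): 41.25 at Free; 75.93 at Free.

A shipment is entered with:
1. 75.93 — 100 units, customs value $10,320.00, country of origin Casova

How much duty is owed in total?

Line 1 (75.93, Casova, 100 units, $10,320.00):
Base rate for 75.93 is 13%.
75.93 has an FTA preferential rate, but origin Casova is not Pelova; base rate stands.
Duty = $10,320.00 × 13% = $1,341.60.

$1,341.60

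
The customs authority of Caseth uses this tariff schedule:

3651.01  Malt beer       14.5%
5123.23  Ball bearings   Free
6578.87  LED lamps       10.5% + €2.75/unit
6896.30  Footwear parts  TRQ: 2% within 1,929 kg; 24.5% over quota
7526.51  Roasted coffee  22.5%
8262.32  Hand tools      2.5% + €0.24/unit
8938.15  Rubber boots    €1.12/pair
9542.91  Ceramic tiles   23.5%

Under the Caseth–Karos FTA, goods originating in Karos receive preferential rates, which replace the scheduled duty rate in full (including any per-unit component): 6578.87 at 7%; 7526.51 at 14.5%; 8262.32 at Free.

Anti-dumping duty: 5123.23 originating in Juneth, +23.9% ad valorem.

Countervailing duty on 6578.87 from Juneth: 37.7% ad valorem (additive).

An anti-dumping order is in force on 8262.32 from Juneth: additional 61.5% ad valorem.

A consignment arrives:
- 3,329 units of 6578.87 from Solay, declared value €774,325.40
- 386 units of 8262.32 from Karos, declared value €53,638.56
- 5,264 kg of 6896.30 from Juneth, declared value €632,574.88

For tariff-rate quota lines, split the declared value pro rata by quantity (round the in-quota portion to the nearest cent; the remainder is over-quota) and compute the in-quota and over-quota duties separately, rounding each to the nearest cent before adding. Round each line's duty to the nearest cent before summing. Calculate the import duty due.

Line 1 (6578.87, Solay, 3,329 units, €774,325.40):
Base rate for 6578.87 is 10.5% + €2.75/unit.
6578.87 has an FTA preferential rate, but origin Solay is not Karos; base rate stands.
The additional-duty order on 6578.87 targets Juneth, not Solay; it does not apply.
Duty = €774,325.40 × 10.5% + 3,329 × €2.75 = €90,458.92.
Line 2 (8262.32, Karos, 386 units, €53,638.56):
Base rate for 8262.32 is 2.5% + €0.24/unit.
Origin Karos qualifies under the Caseth–Karos agreement and 8262.32 is covered: preferential rate Free applies instead.
The additional-duty order on 8262.32 targets Juneth, not Karos; it does not apply.
Duty = €53,638.56 × 0% = €0.00.
Line 3 (6896.30, Juneth, 5,264 kg, €632,574.88):
Code 6896.30 is under a tariff-rate quota (threshold 1,929 kg). In-quota: 1,929 kg at 2%; over-quota: 3,335 kg at 24.5%.
Pro-rata value split: in-quota = €632,574.88 × 1,929/5,264 = €231,807.93; over-quota = €632,574.88 − €231,807.93 = €400,766.95.
In-quota duty = €231,807.93 × 2% = €4,636.16. Over-quota duty = €400,766.95 × 24.5% = €98,187.90.
Line duty = €4,636.16 + €98,187.90 = €102,824.06.
Total = €90,458.92 + €0.00 + €102,824.06 = €193,282.98.

€193,282.98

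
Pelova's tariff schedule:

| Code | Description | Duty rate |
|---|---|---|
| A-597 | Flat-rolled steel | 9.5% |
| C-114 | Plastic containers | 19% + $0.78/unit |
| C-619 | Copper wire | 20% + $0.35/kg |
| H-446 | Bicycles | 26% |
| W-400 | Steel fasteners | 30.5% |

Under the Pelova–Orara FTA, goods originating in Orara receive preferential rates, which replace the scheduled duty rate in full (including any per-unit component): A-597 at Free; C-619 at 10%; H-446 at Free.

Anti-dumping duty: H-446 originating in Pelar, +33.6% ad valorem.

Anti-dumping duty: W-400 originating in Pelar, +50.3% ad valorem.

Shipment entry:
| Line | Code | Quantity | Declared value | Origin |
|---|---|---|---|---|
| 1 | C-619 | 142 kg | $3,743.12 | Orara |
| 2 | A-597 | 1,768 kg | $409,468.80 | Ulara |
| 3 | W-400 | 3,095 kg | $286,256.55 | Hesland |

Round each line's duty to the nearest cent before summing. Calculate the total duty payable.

$126,582.10

Line 1 (C-619, Orara, 142 kg, $3,743.12):
Base rate for C-619 is 20% + $0.35/kg.
Origin Orara qualifies under the Pelova–Orara agreement and C-619 is covered: preferential rate 10% applies instead.
Duty = $3,743.12 × 10% = $374.31.
Line 2 (A-597, Ulara, 1,768 kg, $409,468.80):
Base rate for A-597 is 9.5%.
A-597 has an FTA preferential rate, but origin Ulara is not Orara; base rate stands.
Duty = $409,468.80 × 9.5% = $38,899.54.
Line 3 (W-400, Hesland, 3,095 kg, $286,256.55):
Base rate for W-400 is 30.5%.
The additional-duty order on W-400 targets Pelar, not Hesland; it does not apply.
Duty = $286,256.55 × 30.5% = $87,308.25.
Total = $374.31 + $38,899.54 + $87,308.25 = $126,582.10.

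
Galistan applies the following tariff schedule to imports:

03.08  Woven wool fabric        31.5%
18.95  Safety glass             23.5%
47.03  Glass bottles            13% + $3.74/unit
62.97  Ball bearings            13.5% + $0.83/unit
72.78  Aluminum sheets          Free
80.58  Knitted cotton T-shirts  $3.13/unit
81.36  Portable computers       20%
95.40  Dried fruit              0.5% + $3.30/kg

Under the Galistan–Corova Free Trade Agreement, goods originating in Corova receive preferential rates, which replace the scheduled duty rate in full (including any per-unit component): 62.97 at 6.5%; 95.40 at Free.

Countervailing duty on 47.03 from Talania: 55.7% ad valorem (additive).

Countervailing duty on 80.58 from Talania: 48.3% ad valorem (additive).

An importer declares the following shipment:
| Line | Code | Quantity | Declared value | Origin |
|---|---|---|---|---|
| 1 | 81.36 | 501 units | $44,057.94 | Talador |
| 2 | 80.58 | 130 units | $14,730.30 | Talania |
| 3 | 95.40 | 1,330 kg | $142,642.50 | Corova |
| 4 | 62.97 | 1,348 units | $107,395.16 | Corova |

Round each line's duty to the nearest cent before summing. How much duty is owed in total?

Line 1 (81.36, Talador, 501 units, $44,057.94):
Base rate for 81.36 is 20%.
Duty = $44,057.94 × 20% = $8,811.59.
Line 2 (80.58, Talania, 130 units, $14,730.30):
Base rate for 80.58 is $3.13/unit.
Additional duty on 80.58 from Talania: +48.3% ad valorem. Applied ad valorem rate = 48.3%.
Duty = $14,730.30 × 48.3% + 130 × $3.13 = $7,521.63.
Line 3 (95.40, Corova, 1,330 kg, $142,642.50):
Base rate for 95.40 is 0.5% + $3.30/kg.
Origin Corova qualifies under the Galistan–Corova agreement and 95.40 is covered: preferential rate Free applies instead.
Duty = $142,642.50 × 0% = $0.00.
Line 4 (62.97, Corova, 1,348 units, $107,395.16):
Base rate for 62.97 is 13.5% + $0.83/unit.
Origin Corova qualifies under the Galistan–Corova agreement and 62.97 is covered: preferential rate 6.5% applies instead.
Duty = $107,395.16 × 6.5% = $6,980.69.
Total = $8,811.59 + $7,521.63 + $0.00 + $6,980.69 = $23,313.91.

$23,313.91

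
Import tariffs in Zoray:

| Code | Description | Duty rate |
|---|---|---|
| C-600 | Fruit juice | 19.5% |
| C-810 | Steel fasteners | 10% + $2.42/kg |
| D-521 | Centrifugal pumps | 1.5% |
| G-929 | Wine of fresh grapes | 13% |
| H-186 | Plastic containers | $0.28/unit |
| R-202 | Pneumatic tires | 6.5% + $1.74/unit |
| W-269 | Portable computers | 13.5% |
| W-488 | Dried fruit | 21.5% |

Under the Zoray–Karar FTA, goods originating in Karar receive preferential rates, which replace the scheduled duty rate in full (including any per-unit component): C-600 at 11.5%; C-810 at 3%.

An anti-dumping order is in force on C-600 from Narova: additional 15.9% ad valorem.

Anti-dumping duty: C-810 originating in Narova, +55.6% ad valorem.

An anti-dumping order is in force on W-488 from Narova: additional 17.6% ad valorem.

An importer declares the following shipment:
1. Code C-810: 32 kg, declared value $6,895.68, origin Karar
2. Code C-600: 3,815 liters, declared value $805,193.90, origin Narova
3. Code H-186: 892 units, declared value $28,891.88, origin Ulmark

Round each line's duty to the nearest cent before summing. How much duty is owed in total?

Line 1 (C-810, Karar, 32 kg, $6,895.68):
Base rate for C-810 is 10% + $2.42/kg.
Origin Karar qualifies under the Zoray–Karar agreement and C-810 is covered: preferential rate 3% applies instead.
The additional-duty order on C-810 targets Narova, not Karar; it does not apply.
Duty = $6,895.68 × 3% = $206.87.
Line 2 (C-600, Narova, 3,815 liters, $805,193.90):
Base rate for C-600 is 19.5%.
C-600 has an FTA preferential rate, but origin Narova is not Karar; base rate stands.
Additional duty on C-600 from Narova: +15.9%. Applied ad valorem rate: 19.5% + 15.9% = 35.4%.
Duty = $805,193.90 × 35.4% = $285,038.64.
Line 3 (H-186, Ulmark, 892 units, $28,891.88):
Base rate for H-186 is $0.28/unit.
Duty = 892 × $0.28 = $249.76.
Total = $206.87 + $285,038.64 + $249.76 = $285,495.27.

$285,495.27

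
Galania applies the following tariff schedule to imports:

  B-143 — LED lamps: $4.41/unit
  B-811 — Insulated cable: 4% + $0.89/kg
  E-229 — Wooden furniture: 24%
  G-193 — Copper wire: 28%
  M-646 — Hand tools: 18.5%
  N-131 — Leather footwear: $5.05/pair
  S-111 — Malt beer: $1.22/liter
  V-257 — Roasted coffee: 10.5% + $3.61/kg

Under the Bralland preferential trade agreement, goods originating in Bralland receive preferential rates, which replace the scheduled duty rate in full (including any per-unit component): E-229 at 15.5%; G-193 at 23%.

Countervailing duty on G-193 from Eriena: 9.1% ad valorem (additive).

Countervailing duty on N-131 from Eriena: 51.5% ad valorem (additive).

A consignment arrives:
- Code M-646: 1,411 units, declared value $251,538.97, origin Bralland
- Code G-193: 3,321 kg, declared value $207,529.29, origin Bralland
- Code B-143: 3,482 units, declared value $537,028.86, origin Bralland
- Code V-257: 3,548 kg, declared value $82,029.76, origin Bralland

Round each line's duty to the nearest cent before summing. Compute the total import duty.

$131,043.47

Line 1 (M-646, Bralland, 1,411 units, $251,538.97):
Base rate for M-646 is 18.5%.
Origin Bralland is the FTA partner but M-646 is not on the preference list; base rate stands.
Duty = $251,538.97 × 18.5% = $46,534.71.
Line 2 (G-193, Bralland, 3,321 kg, $207,529.29):
Base rate for G-193 is 28%.
Origin Bralland qualifies under the Galania–Bralland agreement and G-193 is covered: preferential rate 23% applies instead.
The additional-duty order on G-193 targets Eriena, not Bralland; it does not apply.
Duty = $207,529.29 × 23% = $47,731.74.
Line 3 (B-143, Bralland, 3,482 units, $537,028.86):
Base rate for B-143 is $4.41/unit.
Origin Bralland is the FTA partner but B-143 is not on the preference list; base rate stands.
Duty = 3,482 × $4.41 = $15,355.62.
Line 4 (V-257, Bralland, 3,548 kg, $82,029.76):
Base rate for V-257 is 10.5% + $3.61/kg.
Origin Bralland is the FTA partner but V-257 is not on the preference list; base rate stands.
Duty = $82,029.76 × 10.5% + 3,548 × $3.61 = $21,421.40.
Total = $46,534.71 + $47,731.74 + $15,355.62 + $21,421.40 = $131,043.47.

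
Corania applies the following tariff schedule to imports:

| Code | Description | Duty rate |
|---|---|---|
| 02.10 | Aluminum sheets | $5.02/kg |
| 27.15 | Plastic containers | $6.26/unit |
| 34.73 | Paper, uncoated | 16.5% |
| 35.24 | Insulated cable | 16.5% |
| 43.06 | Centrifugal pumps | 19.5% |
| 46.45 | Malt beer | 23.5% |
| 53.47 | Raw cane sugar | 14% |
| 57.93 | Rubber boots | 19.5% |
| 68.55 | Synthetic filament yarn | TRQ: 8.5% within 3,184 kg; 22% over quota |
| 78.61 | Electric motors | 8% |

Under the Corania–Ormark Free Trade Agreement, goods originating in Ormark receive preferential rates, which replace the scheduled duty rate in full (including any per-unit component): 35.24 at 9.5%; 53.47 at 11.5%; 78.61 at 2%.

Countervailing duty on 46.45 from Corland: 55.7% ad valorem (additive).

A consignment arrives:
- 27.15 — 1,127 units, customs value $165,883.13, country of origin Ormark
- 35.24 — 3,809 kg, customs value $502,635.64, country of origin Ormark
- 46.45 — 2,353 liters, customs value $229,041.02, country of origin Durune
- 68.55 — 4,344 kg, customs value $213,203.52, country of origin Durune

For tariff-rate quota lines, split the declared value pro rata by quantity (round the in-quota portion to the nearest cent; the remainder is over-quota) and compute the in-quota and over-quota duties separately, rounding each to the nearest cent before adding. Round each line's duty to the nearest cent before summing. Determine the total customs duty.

$134,438.28

Line 1 (27.15, Ormark, 1,127 units, $165,883.13):
Base rate for 27.15 is $6.26/unit.
Origin Ormark is the FTA partner but 27.15 is not on the preference list; base rate stands.
Duty = 1,127 × $6.26 = $7,055.02.
Line 2 (35.24, Ormark, 3,809 kg, $502,635.64):
Base rate for 35.24 is 16.5%.
Origin Ormark qualifies under the Corania–Ormark agreement and 35.24 is covered: preferential rate 9.5% applies instead.
Duty = $502,635.64 × 9.5% = $47,750.39.
Line 3 (46.45, Durune, 2,353 liters, $229,041.02):
Base rate for 46.45 is 23.5%.
The additional-duty order on 46.45 targets Corland, not Durune; it does not apply.
Duty = $229,041.02 × 23.5% = $53,824.64.
Line 4 (68.55, Durune, 4,344 kg, $213,203.52):
Code 68.55 is under a tariff-rate quota (threshold 3,184 kg). In-quota: 3,184 kg at 8.5%; over-quota: 1,160 kg at 22%.
Pro-rata value split: in-quota = $213,203.52 × 3,184/4,344 = $156,270.72; over-quota = $213,203.52 − $156,270.72 = $56,932.80.
In-quota duty = $156,270.72 × 8.5% = $13,283.01. Over-quota duty = $56,932.80 × 22% = $12,525.22.
Line duty = $13,283.01 + $12,525.22 = $25,808.23.
Total = $7,055.02 + $47,750.39 + $53,824.64 + $25,808.23 = $134,438.28.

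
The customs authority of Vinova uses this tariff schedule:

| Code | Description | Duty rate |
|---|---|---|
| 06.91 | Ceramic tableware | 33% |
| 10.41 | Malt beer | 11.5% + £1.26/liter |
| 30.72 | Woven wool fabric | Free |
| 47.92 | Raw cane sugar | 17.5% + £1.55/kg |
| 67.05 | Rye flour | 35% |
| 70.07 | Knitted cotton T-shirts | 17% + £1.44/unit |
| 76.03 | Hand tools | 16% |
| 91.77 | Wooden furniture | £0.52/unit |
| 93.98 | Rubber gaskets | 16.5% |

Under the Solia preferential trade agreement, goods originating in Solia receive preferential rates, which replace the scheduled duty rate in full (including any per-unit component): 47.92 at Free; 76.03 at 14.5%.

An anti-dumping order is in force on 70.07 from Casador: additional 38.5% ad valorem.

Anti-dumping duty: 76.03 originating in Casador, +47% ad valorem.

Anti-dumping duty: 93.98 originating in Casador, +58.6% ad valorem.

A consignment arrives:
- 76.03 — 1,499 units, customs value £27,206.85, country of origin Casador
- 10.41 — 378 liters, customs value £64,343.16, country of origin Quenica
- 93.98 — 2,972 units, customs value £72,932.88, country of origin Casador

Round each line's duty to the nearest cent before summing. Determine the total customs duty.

Line 1 (76.03, Casador, 1,499 units, £27,206.85):
Base rate for 76.03 is 16%.
76.03 has an FTA preferential rate, but origin Casador is not Solia; base rate stands.
Additional duty on 76.03 from Casador: +47%. Applied ad valorem rate: 16% + 47% = 63%.
Duty = £27,206.85 × 63% = £17,140.32.
Line 2 (10.41, Quenica, 378 liters, £64,343.16):
Base rate for 10.41 is 11.5% + £1.26/liter.
Duty = £64,343.16 × 11.5% + 378 × £1.26 = £7,875.74.
Line 3 (93.98, Casador, 2,972 units, £72,932.88):
Base rate for 93.98 is 16.5%.
Additional duty on 93.98 from Casador: +58.6%. Applied ad valorem rate: 16.5% + 58.6% = 75.1%.
Duty = £72,932.88 × 75.1% = £54,772.59.
Total = £17,140.32 + £7,875.74 + £54,772.59 = £79,788.65.

£79,788.65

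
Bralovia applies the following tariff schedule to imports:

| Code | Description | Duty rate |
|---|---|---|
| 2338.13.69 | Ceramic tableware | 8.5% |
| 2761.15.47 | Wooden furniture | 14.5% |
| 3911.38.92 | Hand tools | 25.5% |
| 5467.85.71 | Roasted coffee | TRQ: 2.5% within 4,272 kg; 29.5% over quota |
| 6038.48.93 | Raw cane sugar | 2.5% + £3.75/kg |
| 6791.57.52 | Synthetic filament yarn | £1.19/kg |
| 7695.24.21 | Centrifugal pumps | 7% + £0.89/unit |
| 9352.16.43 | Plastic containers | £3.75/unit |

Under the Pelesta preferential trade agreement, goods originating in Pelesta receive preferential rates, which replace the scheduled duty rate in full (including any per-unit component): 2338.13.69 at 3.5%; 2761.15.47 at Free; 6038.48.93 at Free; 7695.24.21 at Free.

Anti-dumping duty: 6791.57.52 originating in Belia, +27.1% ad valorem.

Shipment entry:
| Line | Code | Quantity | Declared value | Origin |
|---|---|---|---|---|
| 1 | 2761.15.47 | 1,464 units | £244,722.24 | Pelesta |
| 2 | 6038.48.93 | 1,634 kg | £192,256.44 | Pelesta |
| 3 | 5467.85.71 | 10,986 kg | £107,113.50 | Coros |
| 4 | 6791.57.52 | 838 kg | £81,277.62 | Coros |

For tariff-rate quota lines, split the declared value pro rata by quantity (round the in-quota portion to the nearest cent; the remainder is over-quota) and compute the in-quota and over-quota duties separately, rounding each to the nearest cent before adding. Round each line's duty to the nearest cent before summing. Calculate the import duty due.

£21,349.66

Line 1 (2761.15.47, Pelesta, 1,464 units, £244,722.24):
Base rate for 2761.15.47 is 14.5%.
Origin Pelesta qualifies under the Bralovia–Pelesta agreement and 2761.15.47 is covered: preferential rate Free applies instead.
Duty = £244,722.24 × 0% = £0.00.
Line 2 (6038.48.93, Pelesta, 1,634 kg, £192,256.44):
Base rate for 6038.48.93 is 2.5% + £3.75/kg.
Origin Pelesta qualifies under the Bralovia–Pelesta agreement and 6038.48.93 is covered: preferential rate Free applies instead.
Duty = £192,256.44 × 0% = £0.00.
Line 3 (5467.85.71, Coros, 10,986 kg, £107,113.50):
Code 5467.85.71 is under a tariff-rate quota (threshold 4,272 kg). In-quota: 4,272 kg at 2.5%; over-quota: 6,714 kg at 29.5%.
Pro-rata value split: in-quota = £107,113.50 × 4,272/10,986 = £41,652.00; over-quota = £107,113.50 − £41,652.00 = £65,461.50.
In-quota duty = £41,652.00 × 2.5% = £1,041.30. Over-quota duty = £65,461.50 × 29.5% = £19,311.14.
Line duty = £1,041.30 + £19,311.14 = £20,352.44.
Line 4 (6791.57.52, Coros, 838 kg, £81,277.62):
Base rate for 6791.57.52 is £1.19/kg.
The additional-duty order on 6791.57.52 targets Belia, not Coros; it does not apply.
Duty = 838 × £1.19 = £997.22.
Total = £0.00 + £0.00 + £20,352.44 + £997.22 = £21,349.66.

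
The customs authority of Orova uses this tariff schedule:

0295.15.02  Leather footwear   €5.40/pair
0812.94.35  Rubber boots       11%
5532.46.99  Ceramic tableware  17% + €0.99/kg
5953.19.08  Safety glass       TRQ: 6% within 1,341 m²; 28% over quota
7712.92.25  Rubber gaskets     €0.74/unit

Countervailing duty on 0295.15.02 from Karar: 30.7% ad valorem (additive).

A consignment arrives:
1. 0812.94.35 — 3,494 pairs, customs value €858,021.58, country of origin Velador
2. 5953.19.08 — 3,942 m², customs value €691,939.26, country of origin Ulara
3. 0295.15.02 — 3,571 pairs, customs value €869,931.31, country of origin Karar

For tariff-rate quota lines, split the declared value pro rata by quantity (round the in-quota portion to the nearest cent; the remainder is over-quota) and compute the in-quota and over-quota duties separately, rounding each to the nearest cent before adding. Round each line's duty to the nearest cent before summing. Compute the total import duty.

€522,692.81

Line 1 (0812.94.35, Velador, 3,494 pairs, €858,021.58):
Base rate for 0812.94.35 is 11%.
Duty = €858,021.58 × 11% = €94,382.37.
Line 2 (5953.19.08, Ulara, 3,942 m², €691,939.26):
Code 5953.19.08 is under a tariff-rate quota (threshold 1,341 m²). In-quota: 1,341 m² at 6%; over-quota: 2,601 m² at 28%.
Pro-rata value split: in-quota = €691,939.26 × 1,341/3,942 = €235,385.73; over-quota = €691,939.26 − €235,385.73 = €456,553.53.
In-quota duty = €235,385.73 × 6% = €14,123.14. Over-quota duty = €456,553.53 × 28% = €127,834.99.
Line duty = €14,123.14 + €127,834.99 = €141,958.13.
Line 3 (0295.15.02, Karar, 3,571 pairs, €869,931.31):
Base rate for 0295.15.02 is €5.40/pair.
Additional duty on 0295.15.02 from Karar: +30.7% ad valorem. Applied ad valorem rate = 30.7%.
Duty = €869,931.31 × 30.7% + 3,571 × €5.40 = €286,352.31.
Total = €94,382.37 + €141,958.13 + €286,352.31 = €522,692.81.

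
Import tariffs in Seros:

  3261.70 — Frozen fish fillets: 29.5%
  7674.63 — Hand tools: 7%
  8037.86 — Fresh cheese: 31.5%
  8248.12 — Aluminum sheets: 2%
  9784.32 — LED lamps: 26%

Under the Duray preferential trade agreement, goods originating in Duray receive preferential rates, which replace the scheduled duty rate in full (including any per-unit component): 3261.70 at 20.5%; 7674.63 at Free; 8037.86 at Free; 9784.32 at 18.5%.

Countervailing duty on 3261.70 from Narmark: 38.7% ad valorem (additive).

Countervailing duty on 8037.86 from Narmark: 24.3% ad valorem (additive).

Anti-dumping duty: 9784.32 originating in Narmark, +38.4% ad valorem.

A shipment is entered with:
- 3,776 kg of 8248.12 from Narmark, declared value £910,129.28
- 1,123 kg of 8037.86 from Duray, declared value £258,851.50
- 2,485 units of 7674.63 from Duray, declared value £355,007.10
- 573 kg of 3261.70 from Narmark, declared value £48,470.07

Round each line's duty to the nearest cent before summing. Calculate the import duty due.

£51,259.18

Line 1 (8248.12, Narmark, 3,776 kg, £910,129.28):
Base rate for 8248.12 is 2%.
Duty = £910,129.28 × 2% = £18,202.59.
Line 2 (8037.86, Duray, 1,123 kg, £258,851.50):
Base rate for 8037.86 is 31.5%.
Origin Duray qualifies under the Seros–Duray agreement and 8037.86 is covered: preferential rate Free applies instead.
The additional-duty order on 8037.86 targets Narmark, not Duray; it does not apply.
Duty = £258,851.50 × 0% = £0.00.
Line 3 (7674.63, Duray, 2,485 units, £355,007.10):
Base rate for 7674.63 is 7%.
Origin Duray qualifies under the Seros–Duray agreement and 7674.63 is covered: preferential rate Free applies instead.
Duty = £355,007.10 × 0% = £0.00.
Line 4 (3261.70, Narmark, 573 kg, £48,470.07):
Base rate for 3261.70 is 29.5%.
3261.70 has an FTA preferential rate, but origin Narmark is not Duray; base rate stands.
Additional duty on 3261.70 from Narmark: +38.7%. Applied ad valorem rate: 29.5% + 38.7% = 68.2%.
Duty = £48,470.07 × 68.2% = £33,056.59.
Total = £18,202.59 + £0.00 + £0.00 + £33,056.59 = £51,259.18.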